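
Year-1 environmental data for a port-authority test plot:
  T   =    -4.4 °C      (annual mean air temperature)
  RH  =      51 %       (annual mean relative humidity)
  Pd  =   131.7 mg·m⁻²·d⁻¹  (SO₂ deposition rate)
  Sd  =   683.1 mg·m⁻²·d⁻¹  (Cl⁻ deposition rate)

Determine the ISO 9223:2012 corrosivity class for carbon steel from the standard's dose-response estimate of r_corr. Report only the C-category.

carbon steel: T≤10 °C ⇒ hinge +0.150·(-4.4−10) = -2.1600
  Pd branch = 1.77·Pd^0.52·e^(0.02·RH+f) = 7.162 μm/a
  Sd branch = 0.102·Sd^0.62·e^(0.033·RH+0.04·T) = 26.33 μm/a
  r_corr = 7.162 + 26.33 = 33.49 μm/a
33.5 μm/a falls in (25, 50] for carbon steel → category C3

C3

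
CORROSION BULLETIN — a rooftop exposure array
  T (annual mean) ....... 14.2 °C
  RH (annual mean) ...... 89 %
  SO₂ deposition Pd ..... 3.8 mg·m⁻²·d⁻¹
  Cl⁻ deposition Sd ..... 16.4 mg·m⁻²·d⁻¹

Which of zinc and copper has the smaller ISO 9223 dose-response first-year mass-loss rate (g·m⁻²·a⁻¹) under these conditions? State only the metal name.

zinc

zinc: f(T) = -0.071·(T−10) [T>10 °C] = -0.2982
  sulphur-dioxide contribution → 1.033 μm/a
  chloride contribution → 0.5874 μm/a
  total first-year rate 1.621 μm/a
  mass loss = 1.621 μm/a × 7.14 g/cm³ = 11.57 g·m⁻²·a⁻¹
copper: f(T) = -0.080·(T−10) [T>10 °C] = -0.3360
  sulphur-dioxide contribution → 1.022 μm/a
  chloride contribution → 1.077 μm/a
  total first-year rate 2.1 μm/a
  mass loss = 2.1 μm/a × 8.96 g/cm³ = 18.81 g·m⁻²·a⁻¹
Ordering by g·m⁻²·a⁻¹: copper (18.8) > zinc (11.6)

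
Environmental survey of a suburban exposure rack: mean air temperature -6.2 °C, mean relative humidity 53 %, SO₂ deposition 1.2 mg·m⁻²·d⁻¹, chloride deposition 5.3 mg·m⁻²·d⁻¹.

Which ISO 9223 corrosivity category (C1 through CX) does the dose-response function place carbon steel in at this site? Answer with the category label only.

carbon steel: temperature factor f = +0.150·(-16.2) = -2.4300
  sulphur-dioxide contribution → 0.4945 μm/a
  chloride contribution → 1.287 μm/a
  ⇒ r_corr(carbon steel) = 1.781 μm/a
Category bounds: 1.3…25 μm/a bracket r_corr ⇒ C2

C2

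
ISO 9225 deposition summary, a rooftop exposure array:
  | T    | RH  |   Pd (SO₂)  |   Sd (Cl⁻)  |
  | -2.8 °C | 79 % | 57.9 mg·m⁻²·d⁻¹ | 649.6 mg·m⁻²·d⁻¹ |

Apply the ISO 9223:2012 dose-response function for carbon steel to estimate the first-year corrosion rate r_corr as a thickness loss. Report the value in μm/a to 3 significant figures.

r_corr = 78.9 μm/a

carbon steel: f(T) = +0.150·(T−10) [T≤10 °C] = -1.9200
  sulphur-dioxide contribution → 10.4 μm/a
  chloride contribution → 68.55 μm/a
  total first-year rate 78.95 μm/a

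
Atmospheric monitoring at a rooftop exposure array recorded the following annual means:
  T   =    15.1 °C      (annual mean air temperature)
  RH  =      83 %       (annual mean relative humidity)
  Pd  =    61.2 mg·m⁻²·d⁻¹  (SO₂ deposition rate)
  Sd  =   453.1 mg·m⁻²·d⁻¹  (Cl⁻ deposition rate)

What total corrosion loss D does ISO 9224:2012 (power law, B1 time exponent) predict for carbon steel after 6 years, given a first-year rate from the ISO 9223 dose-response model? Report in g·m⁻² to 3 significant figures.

carbon steel: T>10 °C ⇒ hinge -0.054·(15.1−10) = -0.2754
  Pd branch = 1.77·Pd^0.52·e^(0.02·RH+f) = 60.04 μm/a
  Cl⁻ term: 0.102·453.1^0.62·exp(0.033·83+0.04·15.1) = 128
  r_corr = 60.04 + 128 = 188.1 μm/a
Power-law: D(6) = r_corr · 6^0.523
  D(6) = 188.1 × 6^0.523 = 188.1 × 2.553 = 480 μm
  Mass loss = 480 μm × 7.85 g/cm³ = 3768 g·m⁻²

D(6) = 3.77e+03 g·m⁻²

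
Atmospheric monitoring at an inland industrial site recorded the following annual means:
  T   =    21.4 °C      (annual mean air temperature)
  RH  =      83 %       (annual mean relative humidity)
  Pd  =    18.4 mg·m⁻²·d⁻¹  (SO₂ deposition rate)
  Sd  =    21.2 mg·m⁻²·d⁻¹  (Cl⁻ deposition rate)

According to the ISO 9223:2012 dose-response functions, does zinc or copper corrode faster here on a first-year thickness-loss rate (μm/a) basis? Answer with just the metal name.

zinc: temperature factor f = -0.071·(11.4) = -0.8094
  SO₂ term: 0.0129·18.4^0.44·exp(0.046·83-0.8094) = 0.9413
  Cl⁻ term: 0.0175·21.2^0.57·exp(0.008·83+0.085·21.4) = 1.195
  sum: 0.9413 + 1.195 → r_corr = 2.136 μm/a
copper: T>10 °C ⇒ hinge -0.080·(21.4−10) = -0.9120
  SO₂ term: 0.0053·18.4^0.26·exp(0.059·83-0.9120) = 0.6078
  Cl⁻ term: 0.01025·21.2^0.27·exp(0.036·83+0.049·21.4) = 1.324
  r_corr = 0.6078 + 1.324 = 1.932 μm/a
Ordering by μm/a: zinc (2.14) > copper (1.93)

zinc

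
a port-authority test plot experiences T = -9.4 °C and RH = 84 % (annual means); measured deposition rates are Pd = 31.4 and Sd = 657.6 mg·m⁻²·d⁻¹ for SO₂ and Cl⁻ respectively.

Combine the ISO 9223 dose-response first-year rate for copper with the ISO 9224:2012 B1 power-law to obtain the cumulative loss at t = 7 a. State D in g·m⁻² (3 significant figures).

D(7) = 30.4 g·m⁻²

copper: T≤10 °C ⇒ hinge +0.126·(-9.4−10) = -2.4444
  Pd branch = 0.0053·Pd^0.26·e^(0.059·RH+f) = 0.16 μm/a
  Sd branch = 0.01025·Sd^0.27·e^(0.036·RH+0.049·T) = 0.7671 μm/a
  sum: 0.16 + 0.7671 → r_corr = 0.9271 μm/a
ISO 9224: D(t) = r_corr · t^b with b = 0.667 (copper, B1)
  D(7) = 0.9271 × 7^0.667 = 0.9271 × 3.662 = 3.395 μm
  Mass loss = 3.395 μm × 8.96 g/cm³ = 30.42 g·m⁻²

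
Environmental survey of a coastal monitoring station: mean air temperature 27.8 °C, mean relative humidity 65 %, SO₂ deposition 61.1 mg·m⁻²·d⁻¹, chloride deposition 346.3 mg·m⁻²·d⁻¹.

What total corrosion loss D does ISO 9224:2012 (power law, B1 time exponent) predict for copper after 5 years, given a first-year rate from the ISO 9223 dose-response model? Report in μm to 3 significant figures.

copper: temperature factor f = -0.080·(17.8) = -1.4240
  Pd branch = 0.0053·Pd^0.26·e^(0.059·RH+f) = 0.1721 μm/a
  Cl⁻ term: 0.01025·346.3^0.27·exp(0.036·65+0.049·27.8) = 2.015
  sum: 0.1721 + 2.015 → r_corr = 2.187 μm/a
Long-term exponent b (ISO 9224 Table 2, B1) = 0.667
  D(5) = 2.187 × 5^0.667 = 2.187 × 2.926 = 6.398 μm

D(5) = 6.40 μm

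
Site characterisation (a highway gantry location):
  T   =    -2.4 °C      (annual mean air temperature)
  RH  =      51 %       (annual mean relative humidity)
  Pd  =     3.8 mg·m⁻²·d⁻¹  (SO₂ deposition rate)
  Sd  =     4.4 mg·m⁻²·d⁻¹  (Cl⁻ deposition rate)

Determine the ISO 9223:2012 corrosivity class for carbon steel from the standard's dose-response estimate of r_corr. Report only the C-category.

carbon steel: T≤10 °C ⇒ hinge +0.150·(-2.4−10) = -1.8600
  Pd branch = 1.77·Pd^0.52·e^(0.02·RH+f) = 1.53 μm/a
  Cl⁻ term: 0.102·4.4^0.62·exp(0.033·51+0.04·-2.4) = 1.25
  sum: 1.53 + 1.25 → r_corr = 2.779 μm/a
ISO 9223 Table 2 (carbon steel): 1.3 < 2.78 ≤ 25 μm/a ⇒ C2

C2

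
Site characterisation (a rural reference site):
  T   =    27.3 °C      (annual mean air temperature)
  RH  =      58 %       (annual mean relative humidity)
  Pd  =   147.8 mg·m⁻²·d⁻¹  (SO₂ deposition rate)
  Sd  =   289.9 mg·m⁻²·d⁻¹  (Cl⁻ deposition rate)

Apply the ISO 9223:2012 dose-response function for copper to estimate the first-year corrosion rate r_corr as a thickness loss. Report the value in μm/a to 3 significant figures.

r_corr = 1.61 μm/a

copper: temperature factor f = -0.080·(17.3) = -1.3840
  sulphur-dioxide contribution → 0.1491 μm/a
  chloride contribution → 1.456 μm/a
  total first-year rate 1.606 μm/a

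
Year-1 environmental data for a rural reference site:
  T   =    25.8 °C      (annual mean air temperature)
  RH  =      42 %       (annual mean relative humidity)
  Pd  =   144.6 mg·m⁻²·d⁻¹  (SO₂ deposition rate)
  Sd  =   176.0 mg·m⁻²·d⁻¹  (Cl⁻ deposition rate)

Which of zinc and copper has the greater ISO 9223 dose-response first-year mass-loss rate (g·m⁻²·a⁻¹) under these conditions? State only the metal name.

zinc: f(T) = -0.071·(T−10) [T>10 °C] = -1.1218
  Pd branch = 0.0129·Pd^0.44·e^(0.046·RH+f) = 0.2588 μm/a
  Cl⁻ term: 0.0175·176.0^0.57·exp(0.008·42+0.085·25.8) = 4.181
  r_corr = 0.2588 + 4.181 = 4.44 μm/a
  mass loss = 4.44 μm/a × 7.14 g/cm³ = 31.7 g·m⁻²·a⁻¹
copper: f(T) = -0.080·(T−10) [T>10 °C] = -1.2640
  Pd branch = 0.0053·Pd^0.26·e^(0.059·RH+f) = 0.06504 μm/a
  Cl⁻ term: 0.01025·176.0^0.27·exp(0.036·42+0.049·25.8) = 0.6648
  r_corr = 0.06504 + 0.6648 = 0.7299 μm/a
  mass loss = 0.7299 μm/a × 8.96 g/cm³ = 6.539 g·m⁻²·a⁻¹
Ordering by g·m⁻²·a⁻¹: zinc (31.7) > copper (6.54)

zinc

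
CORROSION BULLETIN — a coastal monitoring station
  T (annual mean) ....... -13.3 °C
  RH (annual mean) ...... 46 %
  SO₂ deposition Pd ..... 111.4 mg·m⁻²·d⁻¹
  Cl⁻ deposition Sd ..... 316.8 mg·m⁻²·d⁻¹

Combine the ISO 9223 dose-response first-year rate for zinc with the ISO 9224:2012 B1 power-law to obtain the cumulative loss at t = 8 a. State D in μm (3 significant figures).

zinc: T≤10 °C ⇒ hinge +0.038·(-13.3−10) = -0.8854
  sulphur-dioxide contribution → 0.3513 μm/a
  chloride contribution → 0.2174 μm/a
  ⇒ r_corr(zinc) = 0.5687 μm/a
Long-term exponent b (ISO 9224 Table 2, B1) = 0.813
  D(8) = 0.5687 × 8^0.813 = 0.5687 × 5.423 = 3.084 μm

D(8) = 3.08 μm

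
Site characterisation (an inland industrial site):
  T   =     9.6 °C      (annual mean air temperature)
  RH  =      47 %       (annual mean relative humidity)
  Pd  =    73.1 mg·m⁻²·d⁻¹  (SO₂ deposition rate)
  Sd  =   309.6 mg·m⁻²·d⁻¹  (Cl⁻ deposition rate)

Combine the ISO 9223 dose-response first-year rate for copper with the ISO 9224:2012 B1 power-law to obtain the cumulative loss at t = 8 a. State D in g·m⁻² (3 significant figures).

copper: temperature factor f = +0.126·(-0.4) = -0.0504
  Pd branch = 0.0053·Pd^0.26·e^(0.059·RH+f) = 0.2462 μm/a
  Cl⁻ term: 0.01025·309.6^0.27·exp(0.036·47+0.049·9.6) = 0.4191
  r_corr = 0.2462 + 0.4191 = 0.6653 μm/a
Power-law: D(8) = r_corr · 8^0.667
  D(8) = 0.6653 × 8^0.667 = 0.6653 × 4.003 = 2.663 μm
  Mass loss = 2.663 μm × 8.96 g/cm³ = 23.86 g·m⁻²

D(8) = 23.9 g·m⁻²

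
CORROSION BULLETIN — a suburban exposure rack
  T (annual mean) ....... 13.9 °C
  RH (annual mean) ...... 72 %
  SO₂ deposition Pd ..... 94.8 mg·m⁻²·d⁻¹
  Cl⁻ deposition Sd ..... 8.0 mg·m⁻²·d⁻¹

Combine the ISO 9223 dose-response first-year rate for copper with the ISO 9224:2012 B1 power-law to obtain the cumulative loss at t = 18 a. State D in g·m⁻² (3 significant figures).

copper: temperature factor f = -0.080·(3.9) = -0.3120
  Pd branch = 0.0053·Pd^0.26·e^(0.059·RH+f) = 0.8864 μm/a
  Cl⁻ term: 0.01025·8.0^0.27·exp(0.036·72+0.049·13.9) = 0.4743
  r_corr = 0.8864 + 0.4743 = 1.361 μm/a
Power-law: D(18) = r_corr · 18^0.667
  D(18) = 1.361 × 18^0.667 = 1.361 × 6.875 = 9.355 μm
  Mass loss = 9.355 μm × 8.96 g/cm³ = 83.82 g·m⁻²

D(18) = 83.8 g·m⁻²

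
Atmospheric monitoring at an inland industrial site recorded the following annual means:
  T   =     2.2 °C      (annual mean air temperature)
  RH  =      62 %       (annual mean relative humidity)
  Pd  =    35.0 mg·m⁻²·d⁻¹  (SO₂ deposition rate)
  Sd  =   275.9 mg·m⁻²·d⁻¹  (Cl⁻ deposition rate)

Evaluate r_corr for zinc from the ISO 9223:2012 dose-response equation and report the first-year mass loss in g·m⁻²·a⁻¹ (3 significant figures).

r_corr = 11.8 g·m⁻²·a⁻¹

zinc: f(T) = +0.038·(T−10) [T≤10 °C] = -0.2964
  Pd branch = 0.0129·Pd^0.44·e^(0.046·RH+f) = 0.7941 μm/a
  Sd branch = 0.0175·Sd^0.57·e^(0.008·RH+0.085·T) = 0.8529 μm/a
  sum: 0.7941 + 0.8529 → r_corr = 1.647 μm/a
Convert to mass loss: 1.647 μm/a × 7.14 g/cm³ = 11.76 g·m⁻²·a⁻¹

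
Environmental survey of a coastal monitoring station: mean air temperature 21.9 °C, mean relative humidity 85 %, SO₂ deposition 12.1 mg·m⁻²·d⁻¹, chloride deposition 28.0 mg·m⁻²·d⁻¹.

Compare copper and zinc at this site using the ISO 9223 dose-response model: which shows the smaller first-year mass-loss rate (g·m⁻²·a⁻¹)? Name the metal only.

copper: T>10 °C ⇒ hinge -0.080·(21.9−10) = -0.9520
  SO₂ term: 0.0053·12.1^0.26·exp(0.059·85-0.9520) = 0.5893
  Sd branch = 0.01025·Sd^0.27·e^(0.036·RH+0.049·T) = 1.572 μm/a
  sum: 0.5893 + 1.572 → r_corr = 2.161 μm/a
  mass loss = 2.161 μm/a × 8.96 g/cm³ = 19.36 g·m⁻²·a⁻¹
zinc: temperature factor f = -0.071·(11.9) = -0.8449
  SO₂ term: 0.0129·12.1^0.44·exp(0.046·85-0.8449) = 0.8283
  Cl⁻ term: 0.0175·28.0^0.57·exp(0.008·85+0.085·21.9) = 1.485
  sum: 0.8283 + 1.485 → r_corr = 2.313 μm/a
  mass loss = 2.313 μm/a × 7.14 g/cm³ = 16.52 g·m⁻²·a⁻¹
Ordering by g·m⁻²·a⁻¹: copper (19.4) > zinc (16.5)

zinc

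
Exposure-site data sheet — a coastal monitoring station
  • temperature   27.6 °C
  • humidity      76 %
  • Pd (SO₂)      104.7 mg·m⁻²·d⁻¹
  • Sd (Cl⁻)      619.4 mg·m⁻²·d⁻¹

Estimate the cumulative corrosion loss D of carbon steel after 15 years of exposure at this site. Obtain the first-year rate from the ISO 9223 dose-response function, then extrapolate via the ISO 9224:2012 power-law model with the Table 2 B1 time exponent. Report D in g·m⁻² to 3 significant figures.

D(15) = 7.72e+03 g·m⁻²

carbon steel: temperature factor f = -0.054·(17.6) = -0.9504
  Pd branch = 1.77·Pd^0.52·e^(0.02·RH+f) = 35.13 μm/a
  Cl⁻ term: 0.102·619.4^0.62·exp(0.033·76+0.04·27.6) = 203.4
  r_corr = 35.13 + 203.4 = 238.5 μm/a
ISO 9224: D(t) = r_corr · t^b with b = 0.523 (carbon steel, B1)
  D(15) = 238.5 × 15^0.523 = 238.5 × 4.122 = 983.1 μm
  Mass loss = 983.1 μm × 7.85 g/cm³ = 7717 g·m⁻²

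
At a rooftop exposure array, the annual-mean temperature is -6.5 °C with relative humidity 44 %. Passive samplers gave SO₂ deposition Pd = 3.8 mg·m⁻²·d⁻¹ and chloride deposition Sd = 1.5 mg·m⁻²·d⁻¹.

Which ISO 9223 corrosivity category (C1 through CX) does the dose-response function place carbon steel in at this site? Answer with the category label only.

carbon steel: f(T) = +0.150·(T−10) [T≤10 °C] = -2.4750
  Pd branch = 1.77·Pd^0.52·e^(0.02·RH+f) = 0.7191 μm/a
  Cl⁻ term: 0.102·1.5^0.62·exp(0.033·44+0.04·-6.5) = 0.432
  sum: 0.7191 + 0.432 → r_corr = 1.151 μm/a
Category bounds: 0…1.3 μm/a bracket r_corr ⇒ C1

C1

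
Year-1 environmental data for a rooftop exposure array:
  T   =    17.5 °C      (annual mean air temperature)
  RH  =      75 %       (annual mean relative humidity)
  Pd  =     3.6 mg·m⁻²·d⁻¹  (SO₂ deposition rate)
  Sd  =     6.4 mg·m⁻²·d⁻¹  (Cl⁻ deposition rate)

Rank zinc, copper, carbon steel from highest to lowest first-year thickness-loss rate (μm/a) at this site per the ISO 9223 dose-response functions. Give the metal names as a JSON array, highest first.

["carbon steel", "copper", "zinc"]

zinc: T>10 °C ⇒ hinge -0.071·(17.5−10) = -0.5325
  sulphur-dioxide contribution → 0.4192 μm/a
  chloride contribution → 0.4066 μm/a
  total first-year rate 0.8258 μm/a
copper: T>10 °C ⇒ hinge -0.080·(17.5−10) = -0.6000
  sulphur-dioxide contribution → 0.3389 μm/a
  chloride contribution → 0.5935 μm/a
  total first-year rate 0.9324 μm/a
carbon steel: temperature factor f = -0.054·(7.5) = -0.4050
  sulphur-dioxide contribution → 10.3 μm/a
  chloride contribution → 7.715 μm/a
  ⇒ r_corr(carbon steel) = 18.01 μm/a
Ordering by μm/a: carbon steel (18) > copper (0.932) > zinc (0.826)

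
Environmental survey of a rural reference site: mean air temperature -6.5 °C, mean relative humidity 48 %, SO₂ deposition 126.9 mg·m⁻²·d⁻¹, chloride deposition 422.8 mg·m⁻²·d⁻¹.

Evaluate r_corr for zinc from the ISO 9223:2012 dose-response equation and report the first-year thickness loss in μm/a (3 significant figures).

r_corr = 0.992 μm/a

zinc: temperature factor f = +0.038·(-16.5) = -0.6270
  SO₂ term: 0.0129·126.9^0.44·exp(0.046·48-0.6270) = 0.5281
  Sd branch = 0.0175·Sd^0.57·e^(0.008·RH+0.085·T) = 0.4643 μm/a
  sum: 0.5281 + 0.4643 → r_corr = 0.9924 μm/a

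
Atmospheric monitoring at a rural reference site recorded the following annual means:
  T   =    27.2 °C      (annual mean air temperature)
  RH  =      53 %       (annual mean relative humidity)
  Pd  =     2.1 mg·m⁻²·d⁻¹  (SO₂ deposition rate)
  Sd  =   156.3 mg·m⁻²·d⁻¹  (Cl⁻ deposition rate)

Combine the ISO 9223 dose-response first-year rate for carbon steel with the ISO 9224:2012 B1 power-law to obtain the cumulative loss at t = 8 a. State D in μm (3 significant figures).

carbon steel: temperature factor f = -0.054·(17.2) = -0.9288
  SO₂ term: 1.77·2.1^0.52·exp(0.02·53-0.9288) = 2.968
  Sd branch = 0.102·Sd^0.62·e^(0.033·RH+0.04·T) = 39.9 μm/a
  sum: 2.968 + 39.9 → r_corr = 42.87 μm/a
ISO 9224: D(t) = r_corr · t^b with b = 0.523 (carbon steel, B1)
  D(8) = 42.87 × 8^0.523 = 42.87 × 2.967 = 127.2 μm

D(8) = 127 μm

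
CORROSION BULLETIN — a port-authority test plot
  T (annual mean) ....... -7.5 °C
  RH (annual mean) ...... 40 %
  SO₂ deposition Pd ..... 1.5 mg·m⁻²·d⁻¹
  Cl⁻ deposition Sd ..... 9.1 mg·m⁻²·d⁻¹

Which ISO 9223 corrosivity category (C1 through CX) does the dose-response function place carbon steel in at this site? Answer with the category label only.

carbon steel: T≤10 °C ⇒ hinge +0.150·(-7.5−10) = -2.6250
  Pd branch = 1.77·Pd^0.52·e^(0.02·RH+f) = 0.3523 μm/a
  Sd branch = 0.102·Sd^0.62·e^(0.033·RH+0.04·T) = 1.112 μm/a
  r_corr = 0.3523 + 1.112 = 1.465 μm/a
1.46 μm/a falls in (1.3, 25] for carbon steel → category C2

C2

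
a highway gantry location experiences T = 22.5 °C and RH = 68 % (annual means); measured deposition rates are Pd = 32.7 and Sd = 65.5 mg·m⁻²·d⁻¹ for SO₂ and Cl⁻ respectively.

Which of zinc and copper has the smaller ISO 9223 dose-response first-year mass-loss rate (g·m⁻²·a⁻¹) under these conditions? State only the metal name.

copper

zinc: f(T) = -0.071·(T−10) [T>10 °C] = -0.8875
  SO₂ term: 0.0129·32.7^0.44·exp(0.046·68-0.8875) = 0.5624
  Sd branch = 0.0175·Sd^0.57·e^(0.008·RH+0.085·T) = 2.214 μm/a
  sum: 0.5624 + 2.214 → r_corr = 2.776 μm/a
  mass loss = 2.776 μm/a × 7.14 g/cm³ = 19.82 g·m⁻²·a⁻¹
copper: T>10 °C ⇒ hinge -0.080·(22.5−10) = -1.0000
  Pd branch = 0.0053·Pd^0.26·e^(0.059·RH+f) = 0.2668 μm/a
  Cl⁻ term: 0.01025·65.5^0.27·exp(0.036·68+0.049·22.5) = 1.104
  sum: 0.2668 + 1.104 → r_corr = 1.371 μm/a
  mass loss = 1.371 μm/a × 8.96 g/cm³ = 12.28 g·m⁻²·a⁻¹
Ordering by g·m⁻²·a⁻¹: zinc (19.8) > copper (12.3)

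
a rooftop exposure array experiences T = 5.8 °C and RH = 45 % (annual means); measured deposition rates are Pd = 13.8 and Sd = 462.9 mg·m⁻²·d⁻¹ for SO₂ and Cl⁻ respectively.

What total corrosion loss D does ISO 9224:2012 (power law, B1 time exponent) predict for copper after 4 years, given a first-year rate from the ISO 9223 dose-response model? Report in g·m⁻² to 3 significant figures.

copper: T≤10 °C ⇒ hinge +0.126·(5.8−10) = -0.5292
  SO₂ term: 0.0053·13.8^0.26·exp(0.059·45-0.5292) = 0.08788
  Cl⁻ term: 0.01025·462.9^0.27·exp(0.036·45+0.049·5.8) = 0.3609
  r_corr = 0.08788 + 0.3609 = 0.4488 μm/a
Long-term exponent b (ISO 9224 Table 2, B1) = 0.667
  D(4) = 0.4488 × 4^0.667 = 0.4488 × 2.521 = 1.131 μm
  Mass loss = 1.131 μm × 8.96 g/cm³ = 10.14 g·m⁻²

D(4) = 10.1 g·m⁻²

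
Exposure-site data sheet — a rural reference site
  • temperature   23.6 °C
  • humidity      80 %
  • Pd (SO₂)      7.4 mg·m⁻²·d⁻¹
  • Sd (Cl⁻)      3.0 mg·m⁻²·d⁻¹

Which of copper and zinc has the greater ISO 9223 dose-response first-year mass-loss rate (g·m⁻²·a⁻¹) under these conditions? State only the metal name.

copper: T>10 °C ⇒ hinge -0.080·(23.6−10) = -1.0880
  sulphur-dioxide contribution → 0.337 μm/a
  chloride contribution → 0.7808 μm/a
  total first-year rate 1.118 μm/a
  mass loss = 1.118 μm/a × 8.96 g/cm³ = 10.02 g·m⁻²·a⁻¹
zinc: temperature factor f = -0.071·(13.6) = -0.9656
  sulphur-dioxide contribution → 0.4698 μm/a
  chloride contribution → 0.4615 μm/a
  total first-year rate 0.9313 μm/a
  mass loss = 0.9313 μm/a × 7.14 g/cm³ = 6.649 g·m⁻²·a⁻¹
Ordering by g·m⁻²·a⁻¹: copper (10) > zinc (6.65)

copper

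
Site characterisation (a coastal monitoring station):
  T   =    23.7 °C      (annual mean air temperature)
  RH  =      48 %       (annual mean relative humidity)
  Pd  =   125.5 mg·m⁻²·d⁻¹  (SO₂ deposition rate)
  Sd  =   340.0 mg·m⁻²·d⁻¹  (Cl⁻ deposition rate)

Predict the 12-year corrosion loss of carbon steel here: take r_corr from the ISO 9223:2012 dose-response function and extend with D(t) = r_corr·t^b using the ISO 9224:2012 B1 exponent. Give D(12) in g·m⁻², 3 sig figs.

D(12) = 2.15e+03 g·m⁻²

carbon steel: temperature factor f = -0.054·(13.7) = -0.7398
  Pd branch = 1.77·Pd^0.52·e^(0.02·RH+f) = 27.22 μm/a
  Cl⁻ term: 0.102·340.0^0.62·exp(0.033·48+0.04·23.7) = 47.62
  sum: 27.22 + 47.62 → r_corr = 74.84 μm/a
Power-law: D(12) = r_corr · 12^0.523
  D(12) = 74.84 × 12^0.523 = 74.84 × 3.668 = 274.5 μm
  Mass loss = 274.5 μm × 7.85 g/cm³ = 2155 g·m⁻²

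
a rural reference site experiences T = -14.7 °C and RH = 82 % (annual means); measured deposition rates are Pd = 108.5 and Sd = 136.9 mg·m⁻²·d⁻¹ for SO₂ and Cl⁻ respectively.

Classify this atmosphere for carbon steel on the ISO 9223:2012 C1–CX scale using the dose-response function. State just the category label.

C2

carbon steel: f(T) = +0.150·(T−10) [T≤10 °C] = -3.7050
  SO₂ term: 1.77·108.5^0.52·exp(0.02·82-3.7050) = 2.568
  Sd branch = 0.102·Sd^0.62·e^(0.033·RH+0.04·T) = 17.91 μm/a
  sum: 2.568 + 17.91 → r_corr = 20.47 μm/a
20.5 μm/a falls in (1.3, 25] for carbon steel → category C2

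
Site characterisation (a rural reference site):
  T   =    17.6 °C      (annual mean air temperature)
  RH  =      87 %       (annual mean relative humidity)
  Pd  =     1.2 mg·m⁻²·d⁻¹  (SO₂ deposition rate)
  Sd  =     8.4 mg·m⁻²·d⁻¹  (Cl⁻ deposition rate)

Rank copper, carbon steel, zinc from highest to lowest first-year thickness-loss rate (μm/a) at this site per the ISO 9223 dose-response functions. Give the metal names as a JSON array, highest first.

copper: temperature factor f = -0.080·(7.6) = -0.6080
  sulphur-dioxide contribution → 0.5129 μm/a
  chloride contribution → 0.9886 μm/a
  total first-year rate 1.502 μm/a
carbon steel: temperature factor f = -0.054·(7.6) = -0.4104
  sulphur-dioxide contribution → 7.355 μm/a
  chloride contribution → 13.62 μm/a
  ⇒ r_corr(carbon steel) = 20.98 μm/a
zinc: temperature factor f = -0.071·(7.6) = -0.5396
  sulphur-dioxide contribution → 0.4458 μm/a
  chloride contribution → 0.527 μm/a
  ⇒ r_corr(zinc) = 0.9728 μm/a
Ordering by μm/a: carbon steel (21) > copper (1.5) > zinc (0.973)

["carbon steel", "copper", "zinc"]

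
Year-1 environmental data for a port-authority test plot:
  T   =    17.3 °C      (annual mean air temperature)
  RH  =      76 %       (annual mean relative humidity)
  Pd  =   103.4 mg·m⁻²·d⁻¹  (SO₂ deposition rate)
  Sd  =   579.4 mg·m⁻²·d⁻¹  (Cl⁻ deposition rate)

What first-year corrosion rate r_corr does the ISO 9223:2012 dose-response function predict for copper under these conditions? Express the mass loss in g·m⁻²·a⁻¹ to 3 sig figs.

r_corr = 26.3 g·m⁻²·a⁻¹

copper: T>10 °C ⇒ hinge -0.080·(17.3−10) = -0.5840
  sulphur-dioxide contribution → 0.8746 μm/a
  chloride contribution → 2.056 μm/a
  ⇒ r_corr(copper) = 2.931 μm/a
Convert to mass loss: 2.931 μm/a × 8.96 g/cm³ = 26.26 g·m⁻²·a⁻¹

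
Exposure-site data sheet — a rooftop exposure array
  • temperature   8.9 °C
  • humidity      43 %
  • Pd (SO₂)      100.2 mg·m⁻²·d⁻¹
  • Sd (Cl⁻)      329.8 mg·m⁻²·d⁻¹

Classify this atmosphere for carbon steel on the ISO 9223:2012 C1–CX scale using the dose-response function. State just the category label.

carbon steel: temperature factor f = +0.150·(-1.1) = -0.1650
  sulphur-dioxide contribution → 38.93 μm/a
  chloride contribution → 21.92 μm/a
  total first-year rate 60.85 μm/a
60.8 μm/a falls in (50, 80] for carbon steel → category C4

C4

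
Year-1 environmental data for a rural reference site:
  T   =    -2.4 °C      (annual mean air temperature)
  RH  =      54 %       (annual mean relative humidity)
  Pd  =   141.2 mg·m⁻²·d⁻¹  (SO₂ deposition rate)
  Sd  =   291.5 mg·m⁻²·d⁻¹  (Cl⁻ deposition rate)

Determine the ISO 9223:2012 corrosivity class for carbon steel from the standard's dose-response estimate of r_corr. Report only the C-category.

C3

carbon steel: temperature factor f = +0.150·(-12.4) = -1.8600
  Pd branch = 1.77·Pd^0.52·e^(0.02·RH+f) = 10.64 μm/a
  Sd branch = 0.102·Sd^0.62·e^(0.033·RH+0.04·T) = 18.57 μm/a
  sum: 10.64 + 18.57 → r_corr = 29.22 μm/a
Category bounds: 25…50 μm/a bracket r_corr ⇒ C3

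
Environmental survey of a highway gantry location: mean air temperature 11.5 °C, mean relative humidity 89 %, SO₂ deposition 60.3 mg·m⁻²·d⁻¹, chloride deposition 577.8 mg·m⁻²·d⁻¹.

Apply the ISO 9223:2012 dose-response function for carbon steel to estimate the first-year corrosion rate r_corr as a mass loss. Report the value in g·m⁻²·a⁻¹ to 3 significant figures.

r_corr = 1.87e+03 g·m⁻²·a⁻¹

carbon steel: T>10 °C ⇒ hinge -0.054·(11.5−10) = -0.0810
  Pd branch = 1.77·Pd^0.52·e^(0.02·RH+f) = 81.58 μm/a
  Sd branch = 0.102·Sd^0.62·e^(0.033·RH+0.04·T) = 157.1 μm/a
  sum: 81.58 + 157.1 → r_corr = 238.7 μm/a
Convert to mass loss: 238.7 μm/a × 7.85 g/cm³ = 1874 g·m⁻²·a⁻¹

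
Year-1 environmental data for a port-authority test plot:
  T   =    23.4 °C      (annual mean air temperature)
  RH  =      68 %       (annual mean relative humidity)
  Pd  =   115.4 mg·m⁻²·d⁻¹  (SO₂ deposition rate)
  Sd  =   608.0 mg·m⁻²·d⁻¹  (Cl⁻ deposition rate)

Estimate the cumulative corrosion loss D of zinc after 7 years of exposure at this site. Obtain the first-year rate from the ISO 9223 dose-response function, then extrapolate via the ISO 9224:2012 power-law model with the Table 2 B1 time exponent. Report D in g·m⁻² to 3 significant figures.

D(7) = 328 g·m⁻²

zinc: f(T) = -0.071·(T−10) [T>10 °C] = -0.9514
  Pd branch = 0.0129·Pd^0.44·e^(0.046·RH+f) = 0.9189 μm/a
  Cl⁻ term: 0.0175·608.0^0.57·exp(0.008·68+0.085·23.4) = 8.51
  r_corr = 0.9189 + 8.51 = 9.429 μm/a
Power-law: D(7) = r_corr · 7^0.813
  D(7) = 9.429 × 7^0.813 = 9.429 × 4.865 = 45.87 μm
  Mass loss = 45.87 μm × 7.14 g/cm³ = 327.5 g·m⁻²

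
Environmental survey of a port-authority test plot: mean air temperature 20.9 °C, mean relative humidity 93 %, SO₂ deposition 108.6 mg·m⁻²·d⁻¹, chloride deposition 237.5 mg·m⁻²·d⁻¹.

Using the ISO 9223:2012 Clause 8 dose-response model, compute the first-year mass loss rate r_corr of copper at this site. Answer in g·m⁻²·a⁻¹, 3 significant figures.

copper: temperature factor f = -0.080·(10.9) = -0.8720
  Pd branch = 0.0053·Pd^0.26·e^(0.059·RH+f) = 1.811 μm/a
  Sd branch = 0.01025·Sd^0.27·e^(0.036·RH+0.049·T) = 3.556 μm/a
  sum: 1.811 + 3.556 → r_corr = 5.367 μm/a
Convert to mass loss: 5.367 μm/a × 8.96 g/cm³ = 48.08 g·m⁻²·a⁻¹

r_corr = 48.1 g·m⁻²·a⁻¹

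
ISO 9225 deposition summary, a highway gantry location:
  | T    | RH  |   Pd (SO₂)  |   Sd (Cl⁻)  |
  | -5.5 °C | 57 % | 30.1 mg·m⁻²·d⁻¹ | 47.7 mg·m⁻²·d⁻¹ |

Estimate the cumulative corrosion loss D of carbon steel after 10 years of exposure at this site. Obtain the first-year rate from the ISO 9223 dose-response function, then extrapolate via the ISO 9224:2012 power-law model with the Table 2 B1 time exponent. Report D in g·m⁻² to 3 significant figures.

D(10) = 238 g·m⁻²

carbon steel: f(T) = +0.150·(T−10) [T≤10 °C] = -2.3250
  Pd branch = 1.77·Pd^0.52·e^(0.02·RH+f) = 3.178 μm/a
  Cl⁻ term: 0.102·47.7^0.62·exp(0.033·57+0.04·-5.5) = 5.897
  sum: 3.178 + 5.897 → r_corr = 9.075 μm/a
ISO 9224: D(t) = r_corr · t^b with b = 0.523 (carbon steel, B1)
  D(10) = 9.075 × 10^0.523 = 9.075 × 3.334 = 30.26 μm
  Mass loss = 30.26 μm × 7.85 g/cm³ = 237.5 g·m⁻²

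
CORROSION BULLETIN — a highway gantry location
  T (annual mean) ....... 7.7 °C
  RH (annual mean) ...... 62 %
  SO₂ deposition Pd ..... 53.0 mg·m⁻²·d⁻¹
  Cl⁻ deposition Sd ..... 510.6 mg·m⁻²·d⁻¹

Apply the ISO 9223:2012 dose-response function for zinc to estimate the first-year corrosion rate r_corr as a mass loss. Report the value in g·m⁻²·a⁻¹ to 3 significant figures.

r_corr = 22.2 g·m⁻²·a⁻¹

zinc: temperature factor f = +0.038·(-2.3) = -0.0874
  sulphur-dioxide contribution → 1.175 μm/a
  chloride contribution → 1.933 μm/a
  total first-year rate 3.108 μm/a
Convert to mass loss: 3.108 μm/a × 7.14 g/cm³ = 22.19 g·m⁻²·a⁻¹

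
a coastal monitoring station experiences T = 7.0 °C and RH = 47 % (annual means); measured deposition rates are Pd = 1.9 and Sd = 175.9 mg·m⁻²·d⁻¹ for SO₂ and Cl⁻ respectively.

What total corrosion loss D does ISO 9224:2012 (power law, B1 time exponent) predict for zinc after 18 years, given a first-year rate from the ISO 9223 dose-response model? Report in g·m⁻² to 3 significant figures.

D(18) = 75.8 g·m⁻²

zinc: temperature factor f = +0.038·(-3.0) = -0.1140
  sulphur-dioxide contribution → 0.1326 μm/a
  chloride contribution → 0.8801 μm/a
  ⇒ r_corr(zinc) = 1.013 μm/a
ISO 9224: D(t) = r_corr · t^b with b = 0.813 (zinc, B1)
  D(18) = 1.013 × 18^0.813 = 1.013 × 10.48 = 10.62 μm
  Mass loss = 10.62 μm × 7.14 g/cm³ = 75.81 g·m⁻²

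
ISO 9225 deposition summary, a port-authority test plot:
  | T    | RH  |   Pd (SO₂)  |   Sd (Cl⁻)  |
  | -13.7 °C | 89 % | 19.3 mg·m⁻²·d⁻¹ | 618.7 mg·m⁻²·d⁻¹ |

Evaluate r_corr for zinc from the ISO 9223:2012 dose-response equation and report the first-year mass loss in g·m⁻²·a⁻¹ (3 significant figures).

r_corr = 11.4 g·m⁻²·a⁻¹

zinc: temperature factor f = +0.038·(-23.7) = -0.9006
  SO₂ term: 0.0129·19.3^0.44·exp(0.046·89-0.9006) = 1.156
  Cl⁻ term: 0.0175·618.7^0.57·exp(0.008·89+0.085·-13.7) = 0.4342
  r_corr = 1.156 + 0.4342 = 1.591 μm/a
Convert to mass loss: 1.591 μm/a × 7.14 g/cm³ = 11.36 g·m⁻²·a⁻¹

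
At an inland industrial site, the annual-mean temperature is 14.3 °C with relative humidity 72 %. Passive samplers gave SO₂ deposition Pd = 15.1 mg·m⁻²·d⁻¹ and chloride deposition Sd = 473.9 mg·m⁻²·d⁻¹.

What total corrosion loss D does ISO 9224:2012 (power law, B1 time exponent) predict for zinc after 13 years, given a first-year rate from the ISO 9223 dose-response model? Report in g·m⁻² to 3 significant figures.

D(13) = 252 g·m⁻²

zinc: T>10 °C ⇒ hinge -0.071·(14.3−10) = -0.3053
  SO₂ term: 0.0129·15.1^0.44·exp(0.046·72-0.3053) = 0.8613
  Sd branch = 0.0175·Sd^0.57·e^(0.008·RH+0.085·T) = 3.517 μm/a
  r_corr = 0.8613 + 3.517 = 4.379 μm/a
Power-law: D(13) = r_corr · 13^0.813
  D(13) = 4.379 × 13^0.813 = 4.379 × 8.047 = 35.23 μm
  Mass loss = 35.23 μm × 7.14 g/cm³ = 251.6 g·m⁻²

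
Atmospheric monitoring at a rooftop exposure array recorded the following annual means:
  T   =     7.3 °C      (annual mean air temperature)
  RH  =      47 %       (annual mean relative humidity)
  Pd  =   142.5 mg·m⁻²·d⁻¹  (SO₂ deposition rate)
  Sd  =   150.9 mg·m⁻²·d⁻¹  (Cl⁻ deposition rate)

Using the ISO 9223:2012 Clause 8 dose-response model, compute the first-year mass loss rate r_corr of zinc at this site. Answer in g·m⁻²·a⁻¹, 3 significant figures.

zinc: f(T) = +0.038·(T−10) [T≤10 °C] = -0.1026
  sulphur-dioxide contribution → 0.8967 μm/a
  chloride contribution → 0.8273 μm/a
  ⇒ r_corr(zinc) = 1.724 μm/a
Convert to mass loss: 1.724 μm/a × 7.14 g/cm³ = 12.31 g·m⁻²·a⁻¹

r_corr = 12.3 g·m⁻²·a⁻¹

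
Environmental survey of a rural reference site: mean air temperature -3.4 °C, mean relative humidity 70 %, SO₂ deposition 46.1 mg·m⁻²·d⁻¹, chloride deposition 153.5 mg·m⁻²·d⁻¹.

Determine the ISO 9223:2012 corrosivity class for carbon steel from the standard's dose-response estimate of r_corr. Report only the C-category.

C3

carbon steel: temperature factor f = +0.150·(-13.4) = -2.0100
  Pd branch = 1.77·Pd^0.52·e^(0.02·RH+f) = 7.05 μm/a
  Cl⁻ term: 0.102·153.5^0.62·exp(0.033·70+0.04·-3.4) = 20.33
  r_corr = 7.05 + 20.33 = 27.38 μm/a
27.4 μm/a falls in (25, 50] for carbon steel → category C3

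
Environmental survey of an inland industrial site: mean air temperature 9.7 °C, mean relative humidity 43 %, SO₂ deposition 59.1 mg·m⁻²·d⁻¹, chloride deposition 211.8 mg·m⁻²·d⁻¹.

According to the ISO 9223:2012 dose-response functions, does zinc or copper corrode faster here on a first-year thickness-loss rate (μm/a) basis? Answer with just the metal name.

zinc: f(T) = +0.038·(T−10) [T≤10 °C] = -0.0114
  SO₂ term: 0.0129·59.1^0.44·exp(0.046·43-0.0114) = 0.5548
  Sd branch = 0.0175·Sd^0.57·e^(0.008·RH+0.085·T) = 1.192 μm/a
  sum: 0.5548 + 1.192 → r_corr = 1.747 μm/a
copper: f(T) = +0.126·(T−10) [T≤10 °C] = -0.0378
  SO₂ term: 0.0053·59.1^0.26·exp(0.059·43-0.0378) = 0.1863
  Cl⁻ term: 0.01025·211.8^0.27·exp(0.036·43+0.049·9.7) = 0.3292
  r_corr = 0.1863 + 0.3292 = 0.5155 μm/a
Ordering by μm/a: zinc (1.75) > copper (0.516)

zinc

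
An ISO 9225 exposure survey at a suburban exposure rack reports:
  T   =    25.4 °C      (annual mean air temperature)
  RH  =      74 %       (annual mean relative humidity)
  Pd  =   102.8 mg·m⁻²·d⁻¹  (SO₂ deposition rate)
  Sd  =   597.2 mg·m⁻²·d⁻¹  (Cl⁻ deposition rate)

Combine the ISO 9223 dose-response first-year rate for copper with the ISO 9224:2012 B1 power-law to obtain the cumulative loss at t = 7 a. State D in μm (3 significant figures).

copper: temperature factor f = -0.080·(15.4) = -1.2320
  SO₂ term: 0.0053·102.8^0.26·exp(0.059·74-1.2320) = 0.406
  Cl⁻ term: 0.01025·597.2^0.27·exp(0.036·74+0.049·25.4) = 2.869
  r_corr = 0.406 + 2.869 = 3.275 μm/a
Power-law: D(7) = r_corr · 7^0.667
  D(7) = 3.275 × 7^0.667 = 3.275 × 3.662 = 11.99 μm

D(7) = 12.0 μm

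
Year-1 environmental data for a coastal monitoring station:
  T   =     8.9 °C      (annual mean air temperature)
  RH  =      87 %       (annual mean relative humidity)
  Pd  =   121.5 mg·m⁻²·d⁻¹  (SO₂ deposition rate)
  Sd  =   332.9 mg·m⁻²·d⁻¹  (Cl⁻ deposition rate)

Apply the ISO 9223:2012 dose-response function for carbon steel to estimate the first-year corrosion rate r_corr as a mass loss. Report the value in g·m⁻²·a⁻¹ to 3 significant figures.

r_corr = 1.55e+03 g·m⁻²·a⁻¹

carbon steel: temperature factor f = +0.150·(-1.1) = -0.1650
  sulphur-dioxide contribution → 103.7 μm/a
  chloride contribution → 94.17 μm/a
  ⇒ r_corr(carbon steel) = 197.9 μm/a
Convert to mass loss: 197.9 μm/a × 7.85 g/cm³ = 1554 g·m⁻²·a⁻¹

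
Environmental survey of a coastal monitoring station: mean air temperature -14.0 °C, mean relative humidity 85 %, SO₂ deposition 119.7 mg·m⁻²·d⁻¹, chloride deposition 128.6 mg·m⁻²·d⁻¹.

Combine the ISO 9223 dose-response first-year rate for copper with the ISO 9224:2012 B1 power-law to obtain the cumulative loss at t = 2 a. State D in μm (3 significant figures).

D(2) = 0.862 μm

copper: T≤10 °C ⇒ hinge +0.126·(-14.0−10) = -3.0240
  Pd branch = 0.0053·Pd^0.26·e^(0.059·RH+f) = 0.1347 μm/a
  Cl⁻ term: 0.01025·128.6^0.27·exp(0.036·85+0.049·-14.0) = 0.4085
  sum: 0.1347 + 0.4085 → r_corr = 0.5432 μm/a
ISO 9224: D(t) = r_corr · t^b with b = 0.667 (copper, B1)
  D(2) = 0.5432 × 2^0.667 = 0.5432 × 1.588 = 0.8625 μm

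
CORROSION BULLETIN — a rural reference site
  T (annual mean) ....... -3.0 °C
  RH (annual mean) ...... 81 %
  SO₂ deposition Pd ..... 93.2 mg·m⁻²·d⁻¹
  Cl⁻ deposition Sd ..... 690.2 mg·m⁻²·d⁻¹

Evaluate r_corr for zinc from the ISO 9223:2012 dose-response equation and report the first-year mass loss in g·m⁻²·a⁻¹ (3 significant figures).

r_corr = 24.8 g·m⁻²·a⁻¹

zinc: temperature factor f = +0.038·(-13.0) = -0.4940
  Pd branch = 0.0129·Pd^0.44·e^(0.046·RH+f) = 2.403 μm/a
  Sd branch = 0.0175·Sd^0.57·e^(0.008·RH+0.085·T) = 1.076 μm/a
  r_corr = 2.403 + 1.076 = 3.479 μm/a
Convert to mass loss: 3.479 μm/a × 7.14 g/cm³ = 24.84 g·m⁻²·a⁻¹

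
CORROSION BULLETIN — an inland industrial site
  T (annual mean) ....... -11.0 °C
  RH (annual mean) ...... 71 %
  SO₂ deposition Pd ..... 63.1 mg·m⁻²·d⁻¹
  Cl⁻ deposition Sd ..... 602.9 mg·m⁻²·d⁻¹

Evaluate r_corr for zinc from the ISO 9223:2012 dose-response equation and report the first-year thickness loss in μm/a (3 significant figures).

r_corr = 1.41 μm/a

zinc: temperature factor f = +0.038·(-21.0) = -0.7980
  SO₂ term: 0.0129·63.1^0.44·exp(0.046·71-0.7980) = 0.9428
  Cl⁻ term: 0.0175·602.9^0.57·exp(0.008·71+0.085·-11.0) = 0.466
  r_corr = 0.9428 + 0.466 = 1.409 μm/a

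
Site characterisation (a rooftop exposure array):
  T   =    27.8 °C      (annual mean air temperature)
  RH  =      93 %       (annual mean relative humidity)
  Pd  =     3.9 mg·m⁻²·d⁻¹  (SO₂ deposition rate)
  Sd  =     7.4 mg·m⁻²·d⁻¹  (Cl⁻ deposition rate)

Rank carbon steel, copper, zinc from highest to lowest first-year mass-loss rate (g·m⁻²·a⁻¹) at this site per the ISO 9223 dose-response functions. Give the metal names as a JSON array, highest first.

["carbon steel", "copper", "zinc"]

carbon steel: f(T) = -0.054·(T−10) [T>10 °C] = -0.9612
  Pd branch = 1.77·Pd^0.52·e^(0.02·RH+f) = 8.824 μm/a
  Sd branch = 0.102·Sd^0.62·e^(0.033·RH+0.04·T) = 23.08 μm/a
  r_corr = 8.824 + 23.08 = 31.91 μm/a
  mass loss = 31.91 μm/a × 7.85 g/cm³ = 250.5 g·m⁻²·a⁻¹
copper: T>10 °C ⇒ hinge -0.080·(27.8−10) = -1.4240
  Pd branch = 0.0053·Pd^0.26·e^(0.059·RH+f) = 0.439 μm/a
  Sd branch = 0.01025·Sd^0.27·e^(0.036·RH+0.049·T) = 1.954 μm/a
  r_corr = 0.439 + 1.954 = 2.394 μm/a
  mass loss = 2.394 μm/a × 8.96 g/cm³ = 21.45 g·m⁻²·a⁻¹
zinc: f(T) = -0.071·(T−10) [T>10 °C] = -1.2638
  Pd branch = 0.0129·Pd^0.44·e^(0.046·RH+f) = 0.4783 μm/a
  Cl⁻ term: 0.0175·7.4^0.57·exp(0.008·93+0.085·27.8) = 1.224
  r_corr = 0.4783 + 1.224 = 1.703 μm/a
  mass loss = 1.703 μm/a × 7.14 g/cm³ = 12.16 g·m⁻²·a⁻¹
Ordering by g·m⁻²·a⁻¹: carbon steel (250) > copper (21.4) > zinc (12.2)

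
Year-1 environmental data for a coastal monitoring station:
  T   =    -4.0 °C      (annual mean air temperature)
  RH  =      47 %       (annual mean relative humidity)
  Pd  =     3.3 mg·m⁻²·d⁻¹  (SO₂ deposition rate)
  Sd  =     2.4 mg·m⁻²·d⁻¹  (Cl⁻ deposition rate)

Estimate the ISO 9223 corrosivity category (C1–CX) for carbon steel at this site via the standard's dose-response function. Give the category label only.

C2

carbon steel: T≤10 °C ⇒ hinge +0.150·(-4.0−10) = -2.1000
  Pd branch = 1.77·Pd^0.52·e^(0.02·RH+f) = 1.032 μm/a
  Cl⁻ term: 0.102·2.4^0.62·exp(0.033·47+0.04·-4.0) = 0.7054
  r_corr = 1.032 + 0.7054 = 1.738 μm/a
Category bounds: 1.3…25 μm/a bracket r_corr ⇒ C2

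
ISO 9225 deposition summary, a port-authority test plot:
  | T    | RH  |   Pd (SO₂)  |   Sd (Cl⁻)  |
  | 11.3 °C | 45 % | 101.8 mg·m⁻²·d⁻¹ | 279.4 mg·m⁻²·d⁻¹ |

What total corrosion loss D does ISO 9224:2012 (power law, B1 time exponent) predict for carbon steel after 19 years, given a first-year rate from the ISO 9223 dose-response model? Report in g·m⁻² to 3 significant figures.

carbon steel: temperature factor f = -0.054·(1.3) = -0.0702
  sulphur-dioxide contribution → 44.91 μm/a
  chloride contribution → 23.25 μm/a
  ⇒ r_corr(carbon steel) = 68.17 μm/a
ISO 9224: D(t) = r_corr · t^b with b = 0.523 (carbon steel, B1)
  D(19) = 68.17 × 19^0.523 = 68.17 × 4.664 = 318 μm
  Mass loss = 318 μm × 7.85 g/cm³ = 2496 g·m⁻²

D(19) = 2.50e+03 g·m⁻²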